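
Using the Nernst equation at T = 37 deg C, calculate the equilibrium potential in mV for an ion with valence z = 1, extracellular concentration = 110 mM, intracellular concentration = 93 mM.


E = (RT/(zF)) * ln(C_out/C_in)
T = 37 + 273.15 = 310.15 K
E = (8.314 * 310.15 / (1 * 96485)) * ln(110/93)
E = 4.487 mV


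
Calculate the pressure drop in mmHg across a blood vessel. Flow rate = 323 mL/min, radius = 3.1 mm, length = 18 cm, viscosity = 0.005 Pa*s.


dP = 8*mu*L*Q / (pi*r^4)
Q = 323 mL/min = 5.38333e-06 m^3/s
dP = 133.594 Pa = 133.594 / 133.322 mmHg = 1.002 mmHg


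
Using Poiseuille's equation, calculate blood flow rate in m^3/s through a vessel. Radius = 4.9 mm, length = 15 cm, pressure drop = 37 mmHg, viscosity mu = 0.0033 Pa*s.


Q = pi*r^4*dP / (8*mu*L)
r = 0.0049 m, L = 0.15 m
dP = 37 mmHg = 4932.914 Pa
Q = 0.002256 m^3/s


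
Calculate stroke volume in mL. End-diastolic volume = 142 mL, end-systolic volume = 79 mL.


SV = EDV - ESV
SV = 142 - 79
SV = 63 mL


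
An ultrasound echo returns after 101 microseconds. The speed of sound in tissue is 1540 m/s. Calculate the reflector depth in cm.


depth = c * t / 2
t = 101 us = 1.0100e-04 s
depth = 1540 * 1.0100e-04 / 2
depth = 0.07777 m = 7.777 cm


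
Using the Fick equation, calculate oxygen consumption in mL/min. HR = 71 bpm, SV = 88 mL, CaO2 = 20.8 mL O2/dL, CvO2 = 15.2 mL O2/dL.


CO = HR*SV = 71*88/1000 = 6.248 L/min
a-v O2 diff = 20.8 - 15.2 = 5.6 mL/dL
VO2 = CO * (CaO2-CvO2) * 10 dL/L
VO2 = 6.248 * 5.6 * 10
VO2 = 349.9 mL/min


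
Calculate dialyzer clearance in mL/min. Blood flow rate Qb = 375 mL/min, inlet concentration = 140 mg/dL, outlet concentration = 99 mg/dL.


K = Qb * (Cb_in - Cb_out) / Cb_in
K = 375 * (140 - 99) / 140
K = 109.8 mL/min


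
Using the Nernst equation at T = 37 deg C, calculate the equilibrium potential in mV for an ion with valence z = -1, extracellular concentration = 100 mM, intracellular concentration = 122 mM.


E = (RT/(zF)) * ln(C_out/C_in)
T = 37 + 273.15 = 310.15 K
E = (8.314 * 310.15 / (-1 * 96485)) * ln(100/122)
E = 5.314 mV


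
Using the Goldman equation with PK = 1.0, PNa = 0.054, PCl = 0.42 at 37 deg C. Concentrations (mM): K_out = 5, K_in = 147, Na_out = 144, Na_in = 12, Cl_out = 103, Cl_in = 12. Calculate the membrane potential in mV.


Vm = (RT/F)*ln((PK*Ko + PNa*Nao + PCl*Cli)/(PK*Ki + PNa*Nai + PCl*Clo))
Numer = 17.816, Denom = 190.908
Vm = -63.38 mV


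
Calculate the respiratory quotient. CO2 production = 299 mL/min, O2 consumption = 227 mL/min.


RQ = VCO2 / VO2
RQ = 299 / 227
RQ = 1.317


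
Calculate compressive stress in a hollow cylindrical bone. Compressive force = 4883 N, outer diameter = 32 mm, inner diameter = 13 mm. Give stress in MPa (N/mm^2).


A = pi*(r_o^2 - r_i^2)
r_o = 16 mm, r_i = 6.5 mm
A = 671.515 mm^2
sigma = F/A = 4883 / 671.515
sigma = 7.272 MPa


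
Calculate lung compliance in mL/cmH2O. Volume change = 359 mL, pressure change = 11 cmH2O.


C = dV / dP
C = 359 / 11
C = 32.64 mL/cmH2O


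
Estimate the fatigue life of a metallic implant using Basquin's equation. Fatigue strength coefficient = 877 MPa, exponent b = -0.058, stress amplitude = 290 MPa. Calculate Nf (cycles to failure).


sigma_a = sigma_f' * (2Nf)^b
2Nf = (sigma_a/sigma_f')^(1/b)
2Nf = (290/877)^(1/-0.058)
2Nf = 1.9330114e+08
Nf = 9.6651e+07


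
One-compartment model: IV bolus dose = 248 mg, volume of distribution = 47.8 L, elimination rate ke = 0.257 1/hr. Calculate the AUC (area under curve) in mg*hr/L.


C0 = Dose/Vd = 248/47.8 = 5.18828 mg/L
AUC = C0/ke = 5.18828/0.257
AUC = 20.19 mg*hr/L


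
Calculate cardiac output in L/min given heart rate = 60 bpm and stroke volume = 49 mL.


CO = HR * SV
CO = 60 * 49 / 1000
CO = 2.94 L/min


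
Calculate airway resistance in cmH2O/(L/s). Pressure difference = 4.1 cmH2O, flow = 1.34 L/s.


R = dP / flow
R = 4.1 / 1.34
R = 3.06 cmH2O/(L/s)


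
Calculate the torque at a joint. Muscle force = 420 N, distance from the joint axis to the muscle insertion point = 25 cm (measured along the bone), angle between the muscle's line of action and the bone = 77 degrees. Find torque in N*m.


Torque = F * d * sin(theta)   (moment arm = d*sin(theta))
d = 25 cm = 0.25 m
Torque = 420 * 0.25 * sin(77)
Torque = 102.3 N*m


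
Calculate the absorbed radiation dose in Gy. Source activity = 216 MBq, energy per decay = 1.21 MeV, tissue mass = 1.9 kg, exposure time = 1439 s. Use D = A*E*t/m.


A = 216 MBq = 2.1600e+08 Bq
E = 1.21 MeV = 1.93842e-13 J
D = A*E*t/m = 2.1600e+08*1.93842e-13*1439/1.9
D = 0.03171 Gy


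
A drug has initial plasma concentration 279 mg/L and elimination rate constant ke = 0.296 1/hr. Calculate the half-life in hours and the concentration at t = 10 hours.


t_half = ln(2) / ke = 0.693147 / 0.296 = 2.342 hr
C(t) = C0 * exp(-ke*t) = 279 * exp(-0.296*10)
C(10) = 14.46 mg/L


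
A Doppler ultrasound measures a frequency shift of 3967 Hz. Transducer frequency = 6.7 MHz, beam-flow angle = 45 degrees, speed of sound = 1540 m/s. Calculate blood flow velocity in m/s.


v = fd * c / (2 * f0 * cos(theta))
v = 3967 * 1540 / (2 * 6.7000e+06 * cos(45))
v = 0.6448 m/s


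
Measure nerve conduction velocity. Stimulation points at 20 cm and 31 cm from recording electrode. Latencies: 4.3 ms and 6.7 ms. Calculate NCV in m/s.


Distance = (31 - 20) / 100 = 0.11 m
dt = (6.7 - 4.3) / 1000 = 0.0024 s
NCV = dist / dt = 45.83 m/s


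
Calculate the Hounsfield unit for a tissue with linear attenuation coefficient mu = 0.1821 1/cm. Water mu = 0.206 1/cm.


HU = ((mu_tissue - mu_water) / mu_water) * 1000
HU = ((0.1821 - 0.206) / 0.206) * 1000
HU = -116


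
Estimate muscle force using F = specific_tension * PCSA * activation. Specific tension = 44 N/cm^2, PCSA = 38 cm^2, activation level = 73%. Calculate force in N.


F = sigma * PCSA * activation
F = 44 * 38 * 0.73
F = 1221 N


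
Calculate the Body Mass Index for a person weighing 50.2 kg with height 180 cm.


BMI = weight / height^2
height = 180 cm = 1.8 m
BMI = 50.2 / 1.8^2
BMI = 15.49 kg/m^2


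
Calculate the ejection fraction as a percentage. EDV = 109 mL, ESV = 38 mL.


SV = EDV - ESV = 109 - 38 = 71 mL
EF = SV/EDV * 100 = 71/109 * 100
EF = 65.14%


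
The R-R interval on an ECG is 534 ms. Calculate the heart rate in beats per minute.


HR = 60 / RR_interval(s)
RR = 534 ms = 0.534 s
HR = 60 / 0.534 = 112.4 bpm


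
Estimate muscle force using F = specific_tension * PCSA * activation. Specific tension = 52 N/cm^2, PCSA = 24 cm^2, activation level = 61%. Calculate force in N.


F = sigma * PCSA * activation
F = 52 * 24 * 0.61
F = 761.3 N


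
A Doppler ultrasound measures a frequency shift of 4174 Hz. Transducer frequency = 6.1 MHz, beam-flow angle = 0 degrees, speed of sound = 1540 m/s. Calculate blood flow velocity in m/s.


v = fd * c / (2 * f0 * cos(theta))
v = 4174 * 1540 / (2 * 6.1000e+06 * cos(0))
v = 0.5269 m/s


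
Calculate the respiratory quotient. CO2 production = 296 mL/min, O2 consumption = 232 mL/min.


RQ = VCO2 / VO2
RQ = 296 / 232
RQ = 1.276


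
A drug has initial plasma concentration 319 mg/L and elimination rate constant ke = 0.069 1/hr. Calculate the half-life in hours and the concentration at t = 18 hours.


t_half = ln(2) / ke = 0.693147 / 0.069 = 10.05 hr
C(t) = C0 * exp(-ke*t) = 319 * exp(-0.069*18)
C(18) = 92.13 mg/L


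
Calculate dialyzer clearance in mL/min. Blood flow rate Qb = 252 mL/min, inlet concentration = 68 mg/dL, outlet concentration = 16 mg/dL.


K = Qb * (Cb_in - Cb_out) / Cb_in
K = 252 * (68 - 16) / 68
K = 192.7 mL/min


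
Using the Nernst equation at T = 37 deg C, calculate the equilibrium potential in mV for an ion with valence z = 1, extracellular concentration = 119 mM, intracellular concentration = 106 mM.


E = (RT/(zF)) * ln(C_out/C_in)
T = 37 + 273.15 = 310.15 K
E = (8.314 * 310.15 / (1 * 96485)) * ln(119/106)
E = 3.092 mV


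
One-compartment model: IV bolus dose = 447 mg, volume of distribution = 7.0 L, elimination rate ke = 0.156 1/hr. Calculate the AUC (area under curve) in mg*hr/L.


C0 = Dose/Vd = 447/7.0 = 63.8571 mg/L
AUC = C0/ke = 63.8571/0.156
AUC = 409.3 mg*hr/L


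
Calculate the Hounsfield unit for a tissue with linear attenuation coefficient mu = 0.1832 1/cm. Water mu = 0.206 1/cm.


HU = ((mu_tissue - mu_water) / mu_water) * 1000
HU = ((0.1832 - 0.206) / 0.206) * 1000
HU = -110.7


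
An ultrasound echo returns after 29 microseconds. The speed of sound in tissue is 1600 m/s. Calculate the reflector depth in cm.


depth = c * t / 2
t = 29 us = 2.9000e-05 s
depth = 1600 * 2.9000e-05 / 2
depth = 0.0232 m = 2.32 cm


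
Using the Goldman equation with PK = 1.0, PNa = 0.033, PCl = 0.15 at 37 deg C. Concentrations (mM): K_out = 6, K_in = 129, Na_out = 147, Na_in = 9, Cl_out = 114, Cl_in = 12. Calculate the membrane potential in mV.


Vm = (RT/F)*ln((PK*Ko + PNa*Nao + PCl*Cli)/(PK*Ki + PNa*Nai + PCl*Clo))
Numer = 12.651, Denom = 146.397
Vm = -65.44 mV


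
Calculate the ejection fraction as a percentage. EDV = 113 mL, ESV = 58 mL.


SV = EDV - ESV = 113 - 58 = 55 mL
EF = SV/EDV * 100 = 55/113 * 100
EF = 48.67%


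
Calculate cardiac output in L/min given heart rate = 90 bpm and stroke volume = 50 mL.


CO = HR * SV
CO = 90 * 50 / 1000
CO = 4.5 L/min


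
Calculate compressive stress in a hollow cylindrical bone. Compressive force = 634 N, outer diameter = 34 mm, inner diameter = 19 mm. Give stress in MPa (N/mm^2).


A = pi*(r_o^2 - r_i^2)
r_o = 17 mm, r_i = 9.5 mm
A = 624.392 mm^2
sigma = F/A = 634 / 624.392
sigma = 1.015 MPa


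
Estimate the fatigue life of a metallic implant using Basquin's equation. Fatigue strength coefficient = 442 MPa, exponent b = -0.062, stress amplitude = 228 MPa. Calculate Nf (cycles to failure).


sigma_a = sigma_f' * (2Nf)^b
2Nf = (sigma_a/sigma_f')^(1/b)
2Nf = (228/442)^(1/-0.062)
2Nf = 43340.499
Nf = 2.167e+04


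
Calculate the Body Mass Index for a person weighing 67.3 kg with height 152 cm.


BMI = weight / height^2
height = 152 cm = 1.52 m
BMI = 67.3 / 1.52^2
BMI = 29.13 kg/m^2


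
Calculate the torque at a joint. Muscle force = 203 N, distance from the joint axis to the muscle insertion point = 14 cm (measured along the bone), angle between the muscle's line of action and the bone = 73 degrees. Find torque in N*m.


Torque = F * d * sin(theta)   (moment arm = d*sin(theta))
d = 14 cm = 0.14 m
Torque = 203 * 0.14 * sin(73)
Torque = 27.18 N*m


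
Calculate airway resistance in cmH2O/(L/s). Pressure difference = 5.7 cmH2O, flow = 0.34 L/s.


R = dP / flow
R = 5.7 / 0.34
R = 16.76 cmH2O/(L/s)


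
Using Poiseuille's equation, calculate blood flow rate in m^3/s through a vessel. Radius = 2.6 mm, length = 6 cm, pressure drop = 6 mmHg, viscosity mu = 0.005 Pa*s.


Q = pi*r^4*dP / (8*mu*L)
r = 0.0026 m, L = 0.06 m
dP = 6 mmHg = 799.932 Pa
Q = 4.7850e-05 m^3/s


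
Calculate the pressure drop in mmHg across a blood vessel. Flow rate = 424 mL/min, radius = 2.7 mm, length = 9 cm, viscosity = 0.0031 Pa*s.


dP = 8*mu*L*Q / (pi*r^4)
Q = 424 mL/min = 7.06667e-06 m^3/s
dP = 94.4722 Pa = 94.4722 / 133.322 mmHg = 0.7086 mmHg


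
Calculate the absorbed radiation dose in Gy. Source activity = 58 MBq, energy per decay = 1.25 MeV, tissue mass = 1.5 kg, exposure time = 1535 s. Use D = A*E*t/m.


A = 58 MBq = 5.8000e+07 Bq
E = 1.25 MeV = 2.0025e-13 J
D = A*E*t/m = 5.8000e+07*2.0025e-13*1535/1.5
D = 0.01189 Gy


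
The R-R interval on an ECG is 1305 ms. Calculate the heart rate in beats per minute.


HR = 60 / RR_interval(s)
RR = 1305 ms = 1.305 s
HR = 60 / 1.305 = 45.98 bpm


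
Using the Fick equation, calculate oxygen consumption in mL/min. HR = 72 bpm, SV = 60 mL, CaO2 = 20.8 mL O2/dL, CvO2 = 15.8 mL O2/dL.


CO = HR*SV = 72*60/1000 = 4.32 L/min
a-v O2 diff = 20.8 - 15.8 = 5 mL/dL
VO2 = CO * (CaO2-CvO2) * 10 dL/L
VO2 = 4.32 * 5 * 10
VO2 = 216 mL/min


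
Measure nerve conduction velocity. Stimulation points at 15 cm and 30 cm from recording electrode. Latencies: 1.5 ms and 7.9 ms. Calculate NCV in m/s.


Distance = (30 - 15) / 100 = 0.15 m
dt = (7.9 - 1.5) / 1000 = 0.0064 s
NCV = dist / dt = 23.44 m/s


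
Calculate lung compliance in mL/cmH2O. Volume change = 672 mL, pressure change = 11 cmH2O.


C = dV / dP
C = 672 / 11
C = 61.09 mL/cmH2O


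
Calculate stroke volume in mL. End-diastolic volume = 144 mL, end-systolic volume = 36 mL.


SV = EDV - ESV
SV = 144 - 36
SV = 108 mL


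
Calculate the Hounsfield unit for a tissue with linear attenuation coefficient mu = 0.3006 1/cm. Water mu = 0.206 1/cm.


HU = ((mu_tissue - mu_water) / mu_water) * 1000
HU = ((0.3006 - 0.206) / 0.206) * 1000
HU = 459.2


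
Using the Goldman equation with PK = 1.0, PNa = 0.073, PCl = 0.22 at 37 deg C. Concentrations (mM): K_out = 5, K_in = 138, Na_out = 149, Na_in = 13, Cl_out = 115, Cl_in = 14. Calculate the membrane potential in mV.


Vm = (RT/F)*ln((PK*Ko + PNa*Nao + PCl*Cli)/(PK*Ki + PNa*Nai + PCl*Clo))
Numer = 18.957, Denom = 164.249
Vm = -57.71 mV


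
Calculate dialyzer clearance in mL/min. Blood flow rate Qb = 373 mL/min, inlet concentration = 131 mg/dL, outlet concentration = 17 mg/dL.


K = Qb * (Cb_in - Cb_out) / Cb_in
K = 373 * (131 - 17) / 131
K = 324.6 mL/min


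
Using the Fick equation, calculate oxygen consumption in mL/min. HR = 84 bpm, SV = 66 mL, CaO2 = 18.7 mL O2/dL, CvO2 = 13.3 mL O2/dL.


CO = HR*SV = 84*66/1000 = 5.544 L/min
a-v O2 diff = 18.7 - 13.3 = 5.4 mL/dL
VO2 = CO * (CaO2-CvO2) * 10 dL/L
VO2 = 5.544 * 5.4 * 10
VO2 = 299.4 mL/min


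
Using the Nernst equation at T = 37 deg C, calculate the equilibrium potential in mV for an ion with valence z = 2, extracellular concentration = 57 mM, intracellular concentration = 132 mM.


E = (RT/(zF)) * ln(C_out/C_in)
T = 37 + 273.15 = 310.15 K
E = (8.314 * 310.15 / (2 * 96485)) * ln(57/132)
E = -11.22 mV


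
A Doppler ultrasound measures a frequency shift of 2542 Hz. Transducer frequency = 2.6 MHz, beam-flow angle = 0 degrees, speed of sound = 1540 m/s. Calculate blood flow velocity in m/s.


v = fd * c / (2 * f0 * cos(theta))
v = 2542 * 1540 / (2 * 2.6000e+06 * cos(0))
v = 0.7528 m/s


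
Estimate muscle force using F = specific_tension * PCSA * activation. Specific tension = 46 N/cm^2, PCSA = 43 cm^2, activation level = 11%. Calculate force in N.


F = sigma * PCSA * activation
F = 46 * 43 * 0.11
F = 217.6 N


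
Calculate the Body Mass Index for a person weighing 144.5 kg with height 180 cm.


BMI = weight / height^2
height = 180 cm = 1.8 m
BMI = 144.5 / 1.8^2
BMI = 44.6 kg/m^2


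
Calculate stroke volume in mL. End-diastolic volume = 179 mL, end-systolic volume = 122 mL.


SV = EDV - ESV
SV = 179 - 122
SV = 57 mL


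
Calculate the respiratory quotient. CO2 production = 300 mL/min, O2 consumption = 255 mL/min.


RQ = VCO2 / VO2
RQ = 300 / 255
RQ = 1.176


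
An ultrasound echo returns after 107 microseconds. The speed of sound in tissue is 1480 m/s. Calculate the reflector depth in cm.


depth = c * t / 2
t = 107 us = 1.0700e-04 s
depth = 1480 * 1.0700e-04 / 2
depth = 0.07918 m = 7.918 cm


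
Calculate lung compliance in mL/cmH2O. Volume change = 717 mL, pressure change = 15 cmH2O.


C = dV / dP
C = 717 / 15
C = 47.8 mL/cmH2O


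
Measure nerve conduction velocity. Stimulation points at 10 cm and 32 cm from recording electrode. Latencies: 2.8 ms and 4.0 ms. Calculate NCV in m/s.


Distance = (32 - 10) / 100 = 0.22 m
dt = (4.0 - 2.8) / 1000 = 0.0012 s
NCV = dist / dt = 183.3 m/s


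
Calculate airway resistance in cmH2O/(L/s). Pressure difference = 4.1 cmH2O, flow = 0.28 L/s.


R = dP / flow
R = 4.1 / 0.28
R = 14.64 cmH2O/(L/s)


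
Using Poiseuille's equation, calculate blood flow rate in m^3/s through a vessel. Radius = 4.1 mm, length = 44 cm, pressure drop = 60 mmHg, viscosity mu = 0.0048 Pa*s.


Q = pi*r^4*dP / (8*mu*L)
r = 0.0041 m, L = 0.44 m
dP = 60 mmHg = 7999.32 Pa
Q = 4.2030e-04 m^3/s


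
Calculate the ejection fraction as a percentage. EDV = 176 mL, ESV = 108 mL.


SV = EDV - ESV = 176 - 108 = 68 mL
EF = SV/EDV * 100 = 68/176 * 100
EF = 38.64%


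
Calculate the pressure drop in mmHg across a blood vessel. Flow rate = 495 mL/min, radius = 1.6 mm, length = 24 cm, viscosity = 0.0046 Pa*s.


dP = 8*mu*L*Q / (pi*r^4)
Q = 495 mL/min = 8.25e-06 m^3/s
dP = 3539.02 Pa = 3539.02 / 133.322 mmHg = 26.54 mmHg


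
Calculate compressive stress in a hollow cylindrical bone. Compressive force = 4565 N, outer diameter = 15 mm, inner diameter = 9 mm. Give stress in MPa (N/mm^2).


A = pi*(r_o^2 - r_i^2)
r_o = 7.5 mm, r_i = 4.5 mm
A = 113.097 mm^2
sigma = F/A = 4565 / 113.097
sigma = 40.36 MPa


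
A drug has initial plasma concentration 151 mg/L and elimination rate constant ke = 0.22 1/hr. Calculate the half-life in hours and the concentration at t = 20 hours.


t_half = ln(2) / ke = 0.693147 / 0.22 = 3.151 hr
C(t) = C0 * exp(-ke*t) = 151 * exp(-0.22*20)
C(20) = 1.854 mg/L


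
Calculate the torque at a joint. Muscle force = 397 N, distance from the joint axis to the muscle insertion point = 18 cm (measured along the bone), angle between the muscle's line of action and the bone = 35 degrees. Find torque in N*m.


Torque = F * d * sin(theta)   (moment arm = d*sin(theta))
d = 18 cm = 0.18 m
Torque = 397 * 0.18 * sin(35)
Torque = 40.99 N*m


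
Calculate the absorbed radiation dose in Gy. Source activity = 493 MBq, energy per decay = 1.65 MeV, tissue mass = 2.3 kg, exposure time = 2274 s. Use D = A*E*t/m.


A = 493 MBq = 4.9300e+08 Bq
E = 1.65 MeV = 2.6433e-13 J
D = A*E*t/m = 4.9300e+08*2.6433e-13*2274/2.3
D = 0.1288 Gy


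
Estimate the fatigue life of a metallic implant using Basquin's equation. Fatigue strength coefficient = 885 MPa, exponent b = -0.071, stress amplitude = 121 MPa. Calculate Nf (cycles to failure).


sigma_a = sigma_f' * (2Nf)^b
2Nf = (sigma_a/sigma_f')^(1/b)
2Nf = (121/885)^(1/-0.071)
2Nf = 1.4833309e+12
Nf = 7.4167e+11


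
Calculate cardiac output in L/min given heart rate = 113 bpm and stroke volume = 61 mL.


CO = HR * SV
CO = 113 * 61 / 1000
CO = 6.893 L/min


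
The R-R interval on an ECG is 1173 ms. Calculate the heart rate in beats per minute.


HR = 60 / RR_interval(s)
RR = 1173 ms = 1.173 s
HR = 60 / 1.173 = 51.15 bpm


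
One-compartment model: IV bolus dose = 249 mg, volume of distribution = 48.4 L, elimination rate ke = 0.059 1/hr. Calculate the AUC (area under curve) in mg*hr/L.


C0 = Dose/Vd = 249/48.4 = 5.14463 mg/L
AUC = C0/ke = 5.14463/0.059
AUC = 87.2 mg*hr/L


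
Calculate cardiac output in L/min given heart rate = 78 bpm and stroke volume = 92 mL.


CO = HR * SV
CO = 78 * 92 / 1000
CO = 7.176 L/min


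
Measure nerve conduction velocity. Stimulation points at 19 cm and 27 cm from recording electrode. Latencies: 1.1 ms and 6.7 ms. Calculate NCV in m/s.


Distance = (27 - 19) / 100 = 0.08 m
dt = (6.7 - 1.1) / 1000 = 0.0056 s
NCV = dist / dt = 14.29 m/s


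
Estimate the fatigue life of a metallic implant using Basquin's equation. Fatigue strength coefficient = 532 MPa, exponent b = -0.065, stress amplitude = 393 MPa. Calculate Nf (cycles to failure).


sigma_a = sigma_f' * (2Nf)^b
2Nf = (sigma_a/sigma_f')^(1/b)
2Nf = (393/532)^(1/-0.065)
2Nf = 105.52868
Nf = 52.76


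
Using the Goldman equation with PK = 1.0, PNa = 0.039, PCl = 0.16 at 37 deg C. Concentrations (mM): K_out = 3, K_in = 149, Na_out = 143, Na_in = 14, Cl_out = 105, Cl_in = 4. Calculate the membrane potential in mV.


Vm = (RT/F)*ln((PK*Ko + PNa*Nao + PCl*Cli)/(PK*Ki + PNa*Nai + PCl*Clo))
Numer = 9.217, Denom = 166.346
Vm = -77.32 mV


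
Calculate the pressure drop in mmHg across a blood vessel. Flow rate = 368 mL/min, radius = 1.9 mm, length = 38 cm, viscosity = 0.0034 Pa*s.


dP = 8*mu*L*Q / (pi*r^4)
Q = 368 mL/min = 6.13333e-06 m^3/s
dP = 1548.4 Pa = 1548.4 / 133.322 mmHg = 11.61 mmHg


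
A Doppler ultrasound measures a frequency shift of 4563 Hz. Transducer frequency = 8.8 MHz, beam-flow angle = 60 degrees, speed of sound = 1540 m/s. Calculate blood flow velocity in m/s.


v = fd * c / (2 * f0 * cos(theta))
v = 4563 * 1540 / (2 * 8.8000e+06 * cos(60))
v = 0.7985 m/s


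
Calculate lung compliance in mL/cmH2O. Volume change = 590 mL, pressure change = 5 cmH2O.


C = dV / dP
C = 590 / 5
C = 118 mL/cmH2O


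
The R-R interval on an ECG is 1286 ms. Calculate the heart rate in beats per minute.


HR = 60 / RR_interval(s)
RR = 1286 ms = 1.286 s
HR = 60 / 1.286 = 46.66 bpm


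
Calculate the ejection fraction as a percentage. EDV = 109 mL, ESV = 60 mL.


SV = EDV - ESV = 109 - 60 = 49 mL
EF = SV/EDV * 100 = 49/109 * 100
EF = 44.95%


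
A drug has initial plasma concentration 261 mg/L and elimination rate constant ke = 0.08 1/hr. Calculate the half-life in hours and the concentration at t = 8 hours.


t_half = ln(2) / ke = 0.693147 / 0.08 = 8.664 hr
C(t) = C0 * exp(-ke*t) = 261 * exp(-0.08*8)
C(8) = 137.6 mg/L


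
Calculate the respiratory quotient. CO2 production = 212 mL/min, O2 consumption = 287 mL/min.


RQ = VCO2 / VO2
RQ = 212 / 287
RQ = 0.7387


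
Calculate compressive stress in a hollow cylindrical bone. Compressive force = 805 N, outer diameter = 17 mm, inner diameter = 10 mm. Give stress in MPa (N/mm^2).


A = pi*(r_o^2 - r_i^2)
r_o = 8.5 mm, r_i = 5 mm
A = 148.44 mm^2
sigma = F/A = 805 / 148.44
sigma = 5.423 MPa


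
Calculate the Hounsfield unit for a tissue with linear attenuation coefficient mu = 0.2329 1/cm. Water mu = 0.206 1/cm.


HU = ((mu_tissue - mu_water) / mu_water) * 1000
HU = ((0.2329 - 0.206) / 0.206) * 1000
HU = 130.6


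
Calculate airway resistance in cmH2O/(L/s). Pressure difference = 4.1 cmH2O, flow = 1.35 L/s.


R = dP / flow
R = 4.1 / 1.35
R = 3.037 cmH2O/(L/s)


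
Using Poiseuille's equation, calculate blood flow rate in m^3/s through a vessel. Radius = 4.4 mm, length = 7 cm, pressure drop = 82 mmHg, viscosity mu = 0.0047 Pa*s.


Q = pi*r^4*dP / (8*mu*L)
r = 0.0044 m, L = 0.07 m
dP = 82 mmHg = 10932.404 Pa
Q = 0.004891 m^3/s


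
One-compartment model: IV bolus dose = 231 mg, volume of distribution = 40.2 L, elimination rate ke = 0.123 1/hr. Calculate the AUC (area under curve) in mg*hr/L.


C0 = Dose/Vd = 231/40.2 = 5.74627 mg/L
AUC = C0/ke = 5.74627/0.123
AUC = 46.72 mg*hr/L


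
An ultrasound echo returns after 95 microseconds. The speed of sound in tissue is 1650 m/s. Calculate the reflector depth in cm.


depth = c * t / 2
t = 95 us = 9.5000e-05 s
depth = 1650 * 9.5000e-05 / 2
depth = 0.078375 m = 7.8375 cm


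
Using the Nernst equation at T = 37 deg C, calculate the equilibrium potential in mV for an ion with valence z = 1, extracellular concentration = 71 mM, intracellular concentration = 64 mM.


E = (RT/(zF)) * ln(C_out/C_in)
T = 37 + 273.15 = 310.15 K
E = (8.314 * 310.15 / (1 * 96485)) * ln(71/64)
E = 2.774 mV


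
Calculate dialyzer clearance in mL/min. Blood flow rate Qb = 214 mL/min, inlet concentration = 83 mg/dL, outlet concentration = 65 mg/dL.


K = Qb * (Cb_in - Cb_out) / Cb_in
K = 214 * (83 - 65) / 83
K = 46.41 mL/min


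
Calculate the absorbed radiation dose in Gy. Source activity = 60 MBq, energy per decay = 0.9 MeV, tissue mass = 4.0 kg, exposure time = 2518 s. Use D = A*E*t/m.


A = 60 MBq = 6.0000e+07 Bq
E = 0.9 MeV = 1.4418e-13 J
D = A*E*t/m = 6.0000e+07*1.4418e-13*2518/4.0
D = 0.005446 Gy


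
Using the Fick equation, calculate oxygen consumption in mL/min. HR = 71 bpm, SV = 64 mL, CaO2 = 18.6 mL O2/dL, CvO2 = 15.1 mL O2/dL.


CO = HR*SV = 71*64/1000 = 4.544 L/min
a-v O2 diff = 18.6 - 15.1 = 3.5 mL/dL
VO2 = CO * (CaO2-CvO2) * 10 dL/L
VO2 = 4.544 * 3.5 * 10
VO2 = 159 mL/min


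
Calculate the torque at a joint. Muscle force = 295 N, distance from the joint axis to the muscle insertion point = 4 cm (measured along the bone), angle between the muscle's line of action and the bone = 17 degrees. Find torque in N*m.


Torque = F * d * sin(theta)   (moment arm = d*sin(theta))
d = 4 cm = 0.04 m
Torque = 295 * 0.04 * sin(17)
Torque = 3.45 N*m


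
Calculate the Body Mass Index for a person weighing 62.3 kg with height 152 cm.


BMI = weight / height^2
height = 152 cm = 1.52 m
BMI = 62.3 / 1.52^2
BMI = 26.97 kg/m^2


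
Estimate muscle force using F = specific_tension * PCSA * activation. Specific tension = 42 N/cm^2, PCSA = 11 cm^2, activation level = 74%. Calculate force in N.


F = sigma * PCSA * activation
F = 42 * 11 * 0.74
F = 341.9 N


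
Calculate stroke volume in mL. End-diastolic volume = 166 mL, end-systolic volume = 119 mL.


SV = EDV - ESV
SV = 166 - 119
SV = 47 mL


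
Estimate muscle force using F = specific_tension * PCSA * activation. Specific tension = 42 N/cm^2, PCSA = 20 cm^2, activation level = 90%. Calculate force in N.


F = sigma * PCSA * activation
F = 42 * 20 * 0.9
F = 756 N


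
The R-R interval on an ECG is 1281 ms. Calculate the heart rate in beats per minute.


HR = 60 / RR_interval(s)
RR = 1281 ms = 1.281 s
HR = 60 / 1.281 = 46.84 bpm


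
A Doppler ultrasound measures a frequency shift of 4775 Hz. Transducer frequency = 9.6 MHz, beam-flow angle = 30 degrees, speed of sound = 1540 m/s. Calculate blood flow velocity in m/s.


v = fd * c / (2 * f0 * cos(theta))
v = 4775 * 1540 / (2 * 9.6000e+06 * cos(30))
v = 0.4422 m/s


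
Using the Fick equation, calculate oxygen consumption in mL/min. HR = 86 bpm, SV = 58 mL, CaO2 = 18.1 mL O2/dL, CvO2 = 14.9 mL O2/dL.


CO = HR*SV = 86*58/1000 = 4.988 L/min
a-v O2 diff = 18.1 - 14.9 = 3.2 mL/dL
VO2 = CO * (CaO2-CvO2) * 10 dL/L
VO2 = 4.988 * 3.2 * 10
VO2 = 159.6 mL/min


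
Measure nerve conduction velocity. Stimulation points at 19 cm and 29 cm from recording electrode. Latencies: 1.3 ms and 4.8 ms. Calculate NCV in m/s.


Distance = (29 - 19) / 100 = 0.1 m
dt = (4.8 - 1.3) / 1000 = 0.0035 s
NCV = dist / dt = 28.57 m/s


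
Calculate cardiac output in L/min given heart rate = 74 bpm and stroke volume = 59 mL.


CO = HR * SV
CO = 74 * 59 / 1000
CO = 4.366 L/min


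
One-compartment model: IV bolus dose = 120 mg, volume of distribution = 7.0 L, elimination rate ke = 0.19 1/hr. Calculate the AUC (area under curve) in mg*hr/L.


C0 = Dose/Vd = 120/7.0 = 17.1429 mg/L
AUC = C0/ke = 17.1429/0.19
AUC = 90.23 mg*hr/L


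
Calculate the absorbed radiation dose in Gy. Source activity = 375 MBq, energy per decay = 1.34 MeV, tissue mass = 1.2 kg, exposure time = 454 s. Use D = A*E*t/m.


A = 375 MBq = 3.7500e+08 Bq
E = 1.34 MeV = 2.14668e-13 J
D = A*E*t/m = 3.7500e+08*2.14668e-13*454/1.2
D = 0.03046 Gy


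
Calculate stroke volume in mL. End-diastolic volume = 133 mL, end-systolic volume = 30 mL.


SV = EDV - ESV
SV = 133 - 30
SV = 103 mL


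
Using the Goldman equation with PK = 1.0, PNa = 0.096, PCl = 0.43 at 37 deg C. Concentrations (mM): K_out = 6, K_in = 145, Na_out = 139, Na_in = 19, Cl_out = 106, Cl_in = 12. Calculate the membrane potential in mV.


Vm = (RT/F)*ln((PK*Ko + PNa*Nao + PCl*Cli)/(PK*Ki + PNa*Nai + PCl*Clo))
Numer = 24.504, Denom = 192.404
Vm = -55.07 mV


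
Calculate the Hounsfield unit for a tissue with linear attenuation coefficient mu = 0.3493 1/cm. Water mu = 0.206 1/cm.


HU = ((mu_tissue - mu_water) / mu_water) * 1000
HU = ((0.3493 - 0.206) / 0.206) * 1000
HU = 695.6


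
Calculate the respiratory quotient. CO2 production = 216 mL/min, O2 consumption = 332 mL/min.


RQ = VCO2 / VO2
RQ = 216 / 332
RQ = 0.6506


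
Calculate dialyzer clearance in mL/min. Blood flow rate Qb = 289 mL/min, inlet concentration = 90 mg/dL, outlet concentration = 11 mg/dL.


K = Qb * (Cb_in - Cb_out) / Cb_in
K = 289 * (90 - 11) / 90
K = 253.7 mL/min


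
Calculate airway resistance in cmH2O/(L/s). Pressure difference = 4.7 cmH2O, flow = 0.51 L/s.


R = dP / flow
R = 4.7 / 0.51
R = 9.216 cmH2O/(L/s)


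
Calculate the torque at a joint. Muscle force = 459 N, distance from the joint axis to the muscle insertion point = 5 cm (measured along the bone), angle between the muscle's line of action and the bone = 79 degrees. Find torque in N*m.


Torque = F * d * sin(theta)   (moment arm = d*sin(theta))
d = 5 cm = 0.05 m
Torque = 459 * 0.05 * sin(79)
Torque = 22.53 N*m


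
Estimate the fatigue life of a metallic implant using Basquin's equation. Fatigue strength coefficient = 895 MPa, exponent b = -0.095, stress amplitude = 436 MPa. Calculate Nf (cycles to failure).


sigma_a = sigma_f' * (2Nf)^b
2Nf = (sigma_a/sigma_f')^(1/b)
2Nf = (436/895)^(1/-0.095)
2Nf = 1939.7829
Nf = 969.9


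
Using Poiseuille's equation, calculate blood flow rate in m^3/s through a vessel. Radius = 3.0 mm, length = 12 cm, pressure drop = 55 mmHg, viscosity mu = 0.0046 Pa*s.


Q = pi*r^4*dP / (8*mu*L)
r = 0.003 m, L = 0.12 m
dP = 55 mmHg = 7332.71 Pa
Q = 4.2254e-04 m^3/s


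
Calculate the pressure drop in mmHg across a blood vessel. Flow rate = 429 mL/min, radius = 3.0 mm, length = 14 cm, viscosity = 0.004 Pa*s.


dP = 8*mu*L*Q / (pi*r^4)
Q = 429 mL/min = 7.15e-06 m^3/s
dP = 125.878 Pa = 125.878 / 133.322 mmHg = 0.9442 mmHg


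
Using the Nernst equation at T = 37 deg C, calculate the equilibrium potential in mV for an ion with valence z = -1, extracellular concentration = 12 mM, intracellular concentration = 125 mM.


E = (RT/(zF)) * ln(C_out/C_in)
T = 37 + 273.15 = 310.15 K
E = (8.314 * 310.15 / (-1 * 96485)) * ln(12/125)
E = 62.63 mV


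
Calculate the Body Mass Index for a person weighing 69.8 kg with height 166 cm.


BMI = weight / height^2
height = 166 cm = 1.66 m
BMI = 69.8 / 1.66^2
BMI = 25.33 kg/m^2


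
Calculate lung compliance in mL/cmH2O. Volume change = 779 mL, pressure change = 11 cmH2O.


C = dV / dP
C = 779 / 11
C = 70.82 mL/cmH2O


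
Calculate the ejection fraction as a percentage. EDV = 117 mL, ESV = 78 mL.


SV = EDV - ESV = 117 - 78 = 39 mL
EF = SV/EDV * 100 = 39/117 * 100
EF = 33.33%


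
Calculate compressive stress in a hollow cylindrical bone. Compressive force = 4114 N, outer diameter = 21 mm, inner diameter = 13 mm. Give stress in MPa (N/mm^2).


A = pi*(r_o^2 - r_i^2)
r_o = 10.5 mm, r_i = 6.5 mm
A = 213.628 mm^2
sigma = F/A = 4114 / 213.628
sigma = 19.26 MPa


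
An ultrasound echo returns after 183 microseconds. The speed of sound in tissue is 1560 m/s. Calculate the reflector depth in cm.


depth = c * t / 2
t = 183 us = 1.8300e-04 s
depth = 1560 * 1.8300e-04 / 2
depth = 0.14274 m = 14.274 cm


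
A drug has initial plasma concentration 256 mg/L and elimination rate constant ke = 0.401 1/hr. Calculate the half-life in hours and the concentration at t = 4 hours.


t_half = ln(2) / ke = 0.693147 / 0.401 = 1.729 hr
C(t) = C0 * exp(-ke*t) = 256 * exp(-0.401*4)
C(4) = 51.48 mg/L


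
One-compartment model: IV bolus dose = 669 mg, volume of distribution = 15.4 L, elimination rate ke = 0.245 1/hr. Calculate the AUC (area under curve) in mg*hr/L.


C0 = Dose/Vd = 669/15.4 = 43.4416 mg/L
AUC = C0/ke = 43.4416/0.245
AUC = 177.3 mg*hr/L


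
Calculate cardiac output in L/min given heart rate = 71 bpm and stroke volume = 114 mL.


CO = HR * SV
CO = 71 * 114 / 1000
CO = 8.094 L/min


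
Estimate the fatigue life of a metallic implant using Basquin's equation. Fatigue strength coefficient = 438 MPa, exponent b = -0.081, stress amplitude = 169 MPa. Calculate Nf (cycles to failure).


sigma_a = sigma_f' * (2Nf)^b
2Nf = (sigma_a/sigma_f')^(1/b)
2Nf = (169/438)^(1/-0.081)
2Nf = 127648.98
Nf = 6.382e+04


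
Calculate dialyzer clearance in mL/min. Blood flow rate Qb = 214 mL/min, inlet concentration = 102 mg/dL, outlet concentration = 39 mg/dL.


K = Qb * (Cb_in - Cb_out) / Cb_in
K = 214 * (102 - 39) / 102
K = 132.2 mL/min


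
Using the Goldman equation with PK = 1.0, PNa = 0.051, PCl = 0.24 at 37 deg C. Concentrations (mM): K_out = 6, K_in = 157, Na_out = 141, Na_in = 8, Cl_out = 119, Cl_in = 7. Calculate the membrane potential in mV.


Vm = (RT/F)*ln((PK*Ko + PNa*Nao + PCl*Cli)/(PK*Ki + PNa*Nai + PCl*Clo))
Numer = 14.871, Denom = 185.968
Vm = -67.51 mV


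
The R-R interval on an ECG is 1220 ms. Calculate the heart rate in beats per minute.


HR = 60 / RR_interval(s)
RR = 1220 ms = 1.22 s
HR = 60 / 1.22 = 49.18 bpm


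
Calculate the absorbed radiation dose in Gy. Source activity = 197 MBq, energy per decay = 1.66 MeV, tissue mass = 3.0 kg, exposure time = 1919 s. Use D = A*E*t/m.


A = 197 MBq = 1.9700e+08 Bq
E = 1.66 MeV = 2.65932e-13 J
D = A*E*t/m = 1.9700e+08*2.65932e-13*1919/3.0
D = 0.03351 Gy


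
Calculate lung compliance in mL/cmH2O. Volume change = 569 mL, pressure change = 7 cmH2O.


C = dV / dP
C = 569 / 7
C = 81.29 mL/cmH2O


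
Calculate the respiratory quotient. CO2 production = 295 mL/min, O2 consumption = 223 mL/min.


RQ = VCO2 / VO2
RQ = 295 / 223
RQ = 1.323


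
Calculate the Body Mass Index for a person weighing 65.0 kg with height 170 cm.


BMI = weight / height^2
height = 170 cm = 1.7 m
BMI = 65.0 / 1.7^2
BMI = 22.49 kg/m^2


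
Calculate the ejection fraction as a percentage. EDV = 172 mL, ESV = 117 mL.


SV = EDV - ESV = 172 - 117 = 55 mL
EF = SV/EDV * 100 = 55/172 * 100
EF = 31.98%


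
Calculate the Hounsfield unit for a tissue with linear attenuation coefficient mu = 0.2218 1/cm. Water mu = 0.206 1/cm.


HU = ((mu_tissue - mu_water) / mu_water) * 1000
HU = ((0.2218 - 0.206) / 0.206) * 1000
HU = 76.7


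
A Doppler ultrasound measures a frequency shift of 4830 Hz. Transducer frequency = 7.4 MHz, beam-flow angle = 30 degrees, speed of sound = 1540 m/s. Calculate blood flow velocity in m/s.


v = fd * c / (2 * f0 * cos(theta))
v = 4830 * 1540 / (2 * 7.4000e+06 * cos(30))
v = 0.5803 m/s


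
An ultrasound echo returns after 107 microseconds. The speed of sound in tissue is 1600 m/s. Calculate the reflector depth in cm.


depth = c * t / 2
t = 107 us = 1.0700e-04 s
depth = 1600 * 1.0700e-04 / 2
depth = 0.0856 m = 8.56 cm


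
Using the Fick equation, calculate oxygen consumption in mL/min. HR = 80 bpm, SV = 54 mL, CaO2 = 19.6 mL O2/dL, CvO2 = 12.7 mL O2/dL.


CO = HR*SV = 80*54/1000 = 4.32 L/min
a-v O2 diff = 19.6 - 12.7 = 6.9 mL/dL
VO2 = CO * (CaO2-CvO2) * 10 dL/L
VO2 = 4.32 * 6.9 * 10
VO2 = 298.1 mL/min


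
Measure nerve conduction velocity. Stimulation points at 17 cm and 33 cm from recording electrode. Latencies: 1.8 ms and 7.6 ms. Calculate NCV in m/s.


Distance = (33 - 17) / 100 = 0.16 m
dt = (7.6 - 1.8) / 1000 = 0.0058 s
NCV = dist / dt = 27.59 m/s


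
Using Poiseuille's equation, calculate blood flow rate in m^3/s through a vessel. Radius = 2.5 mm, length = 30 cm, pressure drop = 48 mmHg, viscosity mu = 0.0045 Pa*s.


Q = pi*r^4*dP / (8*mu*L)
r = 0.0025 m, L = 0.3 m
dP = 48 mmHg = 6399.456 Pa
Q = 7.2716e-05 m^3/s


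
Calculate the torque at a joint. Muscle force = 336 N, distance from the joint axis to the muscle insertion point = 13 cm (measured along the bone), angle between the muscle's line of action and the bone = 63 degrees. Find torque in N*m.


Torque = F * d * sin(theta)   (moment arm = d*sin(theta))
d = 13 cm = 0.13 m
Torque = 336 * 0.13 * sin(63)
Torque = 38.92 N*m


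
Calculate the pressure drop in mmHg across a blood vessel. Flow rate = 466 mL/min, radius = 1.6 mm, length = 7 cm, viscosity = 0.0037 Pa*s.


dP = 8*mu*L*Q / (pi*r^4)
Q = 466 mL/min = 7.76667e-06 m^3/s
dP = 781.618 Pa = 781.618 / 133.322 mmHg = 5.863 mmHg


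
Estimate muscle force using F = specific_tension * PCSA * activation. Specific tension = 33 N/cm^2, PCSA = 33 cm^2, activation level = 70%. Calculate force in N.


F = sigma * PCSA * activation
F = 33 * 33 * 0.7
F = 762.3 N


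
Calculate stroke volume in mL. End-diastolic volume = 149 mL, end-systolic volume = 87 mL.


SV = EDV - ESV
SV = 149 - 87
SV = 62 mL


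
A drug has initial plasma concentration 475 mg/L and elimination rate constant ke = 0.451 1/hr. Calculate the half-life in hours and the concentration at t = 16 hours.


t_half = ln(2) / ke = 0.693147 / 0.451 = 1.537 hr
C(t) = C0 * exp(-ke*t) = 475 * exp(-0.451*16)
C(16) = 0.349 mg/L


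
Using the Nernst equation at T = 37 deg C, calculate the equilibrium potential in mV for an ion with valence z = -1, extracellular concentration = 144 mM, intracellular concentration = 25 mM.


E = (RT/(zF)) * ln(C_out/C_in)
T = 37 + 273.15 = 310.15 K
E = (8.314 * 310.15 / (-1 * 96485)) * ln(144/25)
E = -46.79 mV


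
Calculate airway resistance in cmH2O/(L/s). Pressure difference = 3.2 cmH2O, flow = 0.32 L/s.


R = dP / flow
R = 3.2 / 0.32
R = 10 cmH2O/(L/s)


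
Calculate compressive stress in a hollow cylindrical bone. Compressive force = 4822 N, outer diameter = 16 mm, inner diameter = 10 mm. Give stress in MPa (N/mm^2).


A = pi*(r_o^2 - r_i^2)
r_o = 8 mm, r_i = 5 mm
A = 122.522 mm^2
sigma = F/A = 4822 / 122.522
sigma = 39.36 MPa


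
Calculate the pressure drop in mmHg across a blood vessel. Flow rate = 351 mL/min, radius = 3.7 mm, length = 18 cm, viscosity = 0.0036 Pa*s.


dP = 8*mu*L*Q / (pi*r^4)
Q = 351 mL/min = 5.85e-06 m^3/s
dP = 51.5067 Pa = 51.5067 / 133.322 mmHg = 0.3863 mmHg


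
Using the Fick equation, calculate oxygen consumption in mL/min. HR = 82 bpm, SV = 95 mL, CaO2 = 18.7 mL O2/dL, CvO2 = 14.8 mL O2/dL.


CO = HR*SV = 82*95/1000 = 7.79 L/min
a-v O2 diff = 18.7 - 14.8 = 3.9 mL/dL
VO2 = CO * (CaO2-CvO2) * 10 dL/L
VO2 = 7.79 * 3.9 * 10
VO2 = 303.8 mL/min


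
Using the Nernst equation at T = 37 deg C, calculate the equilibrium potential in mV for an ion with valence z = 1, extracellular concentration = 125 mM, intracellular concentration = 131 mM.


E = (RT/(zF)) * ln(C_out/C_in)
T = 37 + 273.15 = 310.15 K
E = (8.314 * 310.15 / (1 * 96485)) * ln(125/131)
E = -1.253 mV


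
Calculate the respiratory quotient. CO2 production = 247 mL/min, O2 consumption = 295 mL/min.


RQ = VCO2 / VO2
RQ = 247 / 295
RQ = 0.8373


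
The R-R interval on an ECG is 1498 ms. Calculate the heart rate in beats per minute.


HR = 60 / RR_interval(s)
RR = 1498 ms = 1.498 s
HR = 60 / 1.498 = 40.05 bpm


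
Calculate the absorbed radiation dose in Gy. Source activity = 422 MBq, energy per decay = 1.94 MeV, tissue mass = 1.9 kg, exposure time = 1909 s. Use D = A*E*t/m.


A = 422 MBq = 4.2200e+08 Bq
E = 1.94 MeV = 3.10788e-13 J
D = A*E*t/m = 4.2200e+08*3.10788e-13*1909/1.9
D = 0.1318 Gy


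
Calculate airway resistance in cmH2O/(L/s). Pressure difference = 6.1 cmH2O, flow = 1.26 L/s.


R = dP / flow
R = 6.1 / 1.26
R = 4.841 cmH2O/(L/s)


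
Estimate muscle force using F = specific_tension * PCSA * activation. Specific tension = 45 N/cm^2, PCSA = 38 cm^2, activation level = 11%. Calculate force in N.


F = sigma * PCSA * activation
F = 45 * 38 * 0.11
F = 188.1 N


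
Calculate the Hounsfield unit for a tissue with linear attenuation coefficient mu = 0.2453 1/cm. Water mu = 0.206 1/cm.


HU = ((mu_tissue - mu_water) / mu_water) * 1000
HU = ((0.2453 - 0.206) / 0.206) * 1000
HU = 190.8


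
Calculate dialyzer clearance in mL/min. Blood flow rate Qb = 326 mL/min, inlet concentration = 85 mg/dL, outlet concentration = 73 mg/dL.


K = Qb * (Cb_in - Cb_out) / Cb_in
K = 326 * (85 - 73) / 85
K = 46.02 mL/min


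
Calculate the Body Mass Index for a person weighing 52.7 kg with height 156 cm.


BMI = weight / height^2
height = 156 cm = 1.56 m
BMI = 52.7 / 1.56^2
BMI = 21.66 kg/m^2


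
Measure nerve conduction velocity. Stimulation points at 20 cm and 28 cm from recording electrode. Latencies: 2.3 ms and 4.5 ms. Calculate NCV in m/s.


Distance = (28 - 20) / 100 = 0.08 m
dt = (4.5 - 2.3) / 1000 = 0.0022 s
NCV = dist / dt = 36.36 m/s
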